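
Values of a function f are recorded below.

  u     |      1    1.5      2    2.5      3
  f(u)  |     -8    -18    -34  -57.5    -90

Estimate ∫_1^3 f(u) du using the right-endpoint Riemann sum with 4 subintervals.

Δu = 0.5.
Sum = 0.5·[(-18) + (-34) + (-57.5) + (-90)] = -99.75.

-99.75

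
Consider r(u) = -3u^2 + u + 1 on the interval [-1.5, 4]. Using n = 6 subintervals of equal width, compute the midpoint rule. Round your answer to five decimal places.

Δu = (4 − (-1.5))/6 = 11/12.
Midpoints: -25/24, -0.125, 19/24, 41/24, 2.625, 85/24.
r(-25/24) = -3.296875, r(-0.125) = 0.828125, r(19/24) = -17/192, r(41/24) = -6.046875, r(2.625) = -17.046875, r(85/24) = -6353/192.
Sum = Δu · [r(-25/24) + r(-0.125) + r(19/24) + ...].
Sum ≈ -53.84462.

-53.84462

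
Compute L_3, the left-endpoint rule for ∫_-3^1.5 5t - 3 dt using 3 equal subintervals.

-47.25

Δt = (1.5 − (-3))/3 = 1.5.
Left endpoints: -3, -1.5, 0.
f(-3) = -18, f(-1.5) = -10.5, f(0) = -3.
Sum = Δt · [f(-3) + f(-1.5) + f(0)].
Sum = -47.25.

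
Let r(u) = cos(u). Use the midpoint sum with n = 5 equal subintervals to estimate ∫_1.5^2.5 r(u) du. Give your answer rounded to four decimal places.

-0.3997

Δu = (2.5 − 1.5)/5 = 0.2.
Midpoints: 1.6, 1.8, 2, 2.2, 2.4.
r(1.6) ≈ -0.0292, r(1.8) ≈ -0.2272, r(2) ≈ -0.4161, r(2.2) ≈ -0.5885, r(2.4) ≈ -0.7374.
Sum = Δu · [r(1.6) + r(1.8) + r(2) + r(2.2) + r(2.4)].
Sum ≈ -0.3997.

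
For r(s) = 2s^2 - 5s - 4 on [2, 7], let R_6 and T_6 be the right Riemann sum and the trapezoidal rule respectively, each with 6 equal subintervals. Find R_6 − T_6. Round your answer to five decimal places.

R_6 ≈ 119.0740741.
T_6 ≈ 91.9907407.
R_6 − T_6 ≈ 27.08333.

27.08333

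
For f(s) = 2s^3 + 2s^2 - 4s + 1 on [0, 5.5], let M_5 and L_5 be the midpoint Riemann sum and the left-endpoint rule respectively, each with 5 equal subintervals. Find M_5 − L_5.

M_5 = 503.188125.
L_5 = 329.78.
M_5 − L_5 = 173.408125.

173.408125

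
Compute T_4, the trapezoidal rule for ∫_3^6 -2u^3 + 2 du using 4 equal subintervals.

Δu = (6 − 3)/4 = 0.75.
f(3) = -52, f(3.75) = -103.46875, f(4.5) = -180.25, f(5.25) = -287.40625, f(6) = -430.
T_4 = (Δu/2)·[f(u_0) + 2f(u_1) + 2f(u_2) + 2f(u_3) + f(u_4)].
Sum = -609.09375.

-609.09375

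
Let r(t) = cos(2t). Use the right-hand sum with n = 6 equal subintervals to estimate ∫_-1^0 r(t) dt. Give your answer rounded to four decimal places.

0.5684

Δt = (0 − (-1))/6 = 1/6.
Right endpoints: -5/6, -2/3, -0.5, -1/3, -1/6, 0.
r(-5/6) ≈ -0.0957, r(-2/3) ≈ 0.2352, r(-0.5) ≈ 0.5403, r(-1/3) ≈ 0.7859, r(-1/6) ≈ 0.9450, r(0) ≈ 1.0000.
Sum = Δt · [r(-5/6) + r(-2/3) + r(-0.5) + ...].
Sum ≈ 0.5684.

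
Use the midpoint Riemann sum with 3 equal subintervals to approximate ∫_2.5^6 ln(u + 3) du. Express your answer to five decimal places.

Δu = (6 − 2.5)/3 = 7/6.
Midpoints: 37/12, 4.25, 65/12.
f(37/12) ≈ 1.80555, f(4.25) ≈ 1.98100, f(65/12) ≈ 2.13021.
Sum = Δu · [f(37/12) + f(4.25) + f(65/12)].
Sum ≈ 6.90290.

6.90290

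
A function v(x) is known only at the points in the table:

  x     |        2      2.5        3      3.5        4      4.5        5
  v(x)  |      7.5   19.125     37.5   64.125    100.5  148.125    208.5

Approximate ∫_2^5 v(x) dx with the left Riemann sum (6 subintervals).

Δx = 0.5.
Sum = 0.5·[7.5 + 19.125 + 37.5 + 64.125 + 100.5 + 148.125] = 188.4375.

188.4375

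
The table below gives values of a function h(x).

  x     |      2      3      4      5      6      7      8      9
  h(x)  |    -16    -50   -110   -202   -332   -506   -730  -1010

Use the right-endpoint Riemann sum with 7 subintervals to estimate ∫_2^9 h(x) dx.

-2940

Δx = 1.
Sum = 1·[(-50) + (-110) + (-202) + (-332) + (-506) + (-730) + (-1010)] = -2940.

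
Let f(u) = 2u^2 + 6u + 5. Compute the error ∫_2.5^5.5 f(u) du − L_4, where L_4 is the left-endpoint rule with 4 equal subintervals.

24.1875

Exact integral: ∫_2.5^5.5 f(u) du = 187.5.
L_4 = 163.3125.
Error = 187.5 − 163.3125 = 24.1875.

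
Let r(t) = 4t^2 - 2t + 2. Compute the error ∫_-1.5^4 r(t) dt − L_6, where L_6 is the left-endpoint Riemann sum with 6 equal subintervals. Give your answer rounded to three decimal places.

Exact integral: ∫_-1.5^4 r(t) dt ≈ 87.08333.
L_6 ≈ 69.99769.
Error ≈ 87.08333 − 69.99769 ≈ 17.086.

17.086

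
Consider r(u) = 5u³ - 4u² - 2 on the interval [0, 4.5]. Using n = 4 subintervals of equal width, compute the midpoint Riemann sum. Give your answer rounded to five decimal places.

Δu = (4.5 − 0)/4 = 1.125.
Midpoints: 0.5625, 1.6875, 2.8125, 3.9375.
r(0.5625) = -9731/4096, r(1.6875) = 43567/4096, r(2.8125) = 317833/4096, r(3.9375) = 988027/4096.
Sum = Δu · [r(0.5625) + r(1.6875) + r(2.8125) + r(3.9375)].
Sum ≈ 367.95850.

367.95850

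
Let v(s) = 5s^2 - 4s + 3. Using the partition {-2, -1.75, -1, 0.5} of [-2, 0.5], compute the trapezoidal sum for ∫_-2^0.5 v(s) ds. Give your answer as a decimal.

31.71875

Subinterval widths: 0.25, 0.75, 1.5.
v(-2) = 31, v(-1.75) = 25.3125, v(-1) = 12, v(0.5) = 2.25.
On each subinterval the trapezoid contributes (Δs_i/2)·[v(s_{i-1}) + v(s_i)].
Sum = 31.71875.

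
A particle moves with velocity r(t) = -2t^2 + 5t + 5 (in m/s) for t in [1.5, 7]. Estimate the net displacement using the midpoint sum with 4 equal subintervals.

Δt = (7 − 1.5)/4 = 1.375.
Midpoints: 2.1875, 3.5625, 4.9375, 6.3125.
r(2.1875) = 6.3671875, r(3.5625) = -2.5703125, r(4.9375) = -19.0703125, r(6.3125) = -43.1328125.
Sum = Δt · [r(2.1875) + r(3.5625) + r(4.9375) + r(6.3125)].
Sum = -80.30859375.

-80.30859375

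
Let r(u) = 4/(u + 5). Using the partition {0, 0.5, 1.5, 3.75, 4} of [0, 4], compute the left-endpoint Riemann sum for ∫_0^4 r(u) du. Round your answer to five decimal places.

Subinterval widths: 0.5, 1, 2.25, 0.25.
Left endpoints: 0, 0.5, 1.5, 3.75.
r(0) = 0.8, r(0.5) = 8/11, r(1.5) = 8/13, r(3.75) = 16/35.
Sum = Σ Δu_i · r(u_i).
Sum ≈ 2.62617.

2.62617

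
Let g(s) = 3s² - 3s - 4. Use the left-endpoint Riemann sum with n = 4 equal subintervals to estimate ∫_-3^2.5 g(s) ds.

Δs = (2.5 − (-3))/4 = 1.375.
Left endpoints: -3, -1.625, -0.25, 1.125.
g(-3) = 32, g(-1.625) = 8.796875, g(-0.25) = -3.0625, g(1.125) = -3.578125.
Sum = Δs · [g(-3) + g(-1.625) + g(-0.25) + g(1.125)].
Sum = 46.96484375.

46.96484375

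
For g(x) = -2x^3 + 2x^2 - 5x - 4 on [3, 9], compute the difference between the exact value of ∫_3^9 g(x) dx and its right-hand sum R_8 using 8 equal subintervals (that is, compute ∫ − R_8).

502.875

Exact integral: ∫_3^9 g(x) dx = -2976.
R_8 = -3478.875.
Error = -2976 − (-3478.875) = 502.875.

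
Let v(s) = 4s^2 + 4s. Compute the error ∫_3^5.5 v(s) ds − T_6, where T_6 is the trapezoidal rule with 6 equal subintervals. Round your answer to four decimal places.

-0.2894

Exact integral: ∫_3^5.5 v(s) ds ≈ 228.333333.
T_6 ≈ 228.622685.
Error ≈ 228.333333 − 228.622685 ≈ -0.2894.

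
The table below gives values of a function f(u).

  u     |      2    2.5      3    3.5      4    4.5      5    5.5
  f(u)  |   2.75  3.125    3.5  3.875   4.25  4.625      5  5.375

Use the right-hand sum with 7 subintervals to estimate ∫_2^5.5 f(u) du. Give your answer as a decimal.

14.875

Δu = 0.5.
Sum = 0.5·[3.125 + 3.5 + 3.875 + 4.25 + 4.625 + 5 + 5.375] = 14.875.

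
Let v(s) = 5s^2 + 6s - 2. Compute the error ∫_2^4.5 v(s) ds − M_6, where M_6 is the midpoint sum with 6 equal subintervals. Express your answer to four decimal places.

Exact integral: ∫_2^4.5 v(s) ds ≈ 182.291667.
M_6 ≈ 182.110822.
Error ≈ 182.291667 − 182.110822 ≈ 0.1808.

0.1808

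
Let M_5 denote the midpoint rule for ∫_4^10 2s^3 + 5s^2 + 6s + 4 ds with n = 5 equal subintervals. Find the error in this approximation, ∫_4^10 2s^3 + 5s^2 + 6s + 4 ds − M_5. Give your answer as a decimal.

33.84

Exact integral: ∫_4^10 f(s) ds = 6708.
M_5 = 6674.16.
Error = 6708 − 6674.16 = 33.84.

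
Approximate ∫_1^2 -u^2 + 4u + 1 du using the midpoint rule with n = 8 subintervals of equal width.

4.66796875

Δu = (2 − 1)/8 = 0.125.
Midpoints: 1.0625, 1.1875, 1.3125, 1.4375, 1.5625, 1.6875, 1.8125, 1.9375.
f(1.0625) = 4.12109375, f(1.1875) = 4.33984375, f(1.3125) = 4.52734375, f(1.4375) = 4.68359375, f(1.5625) = 4.80859375, f(1.6875) = 4.90234375, f(1.8125) = 4.96484375, f(1.9375) = 4.99609375.
Sum = Δu · [f(1.0625) + f(1.1875) + f(1.3125) + ...].
Sum = 4.66796875.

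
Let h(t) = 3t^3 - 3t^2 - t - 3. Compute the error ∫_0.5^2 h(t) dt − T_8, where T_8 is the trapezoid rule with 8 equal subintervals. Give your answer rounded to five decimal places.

Exact integral: ∫_0.5^2 h(t) dt = -2.296875.
T_8 ≈ -2.2243652.
Error ≈ -2.296875 − (-2.2243652) ≈ -0.07251.

-0.07251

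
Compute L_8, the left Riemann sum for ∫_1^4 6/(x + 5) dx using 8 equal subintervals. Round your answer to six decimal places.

2.496375

Δx = (4 − 1)/8 = 0.375.
Left endpoints: 1, 1.375, 1.75, 2.125, 2.5, 2.875, 3.25, 3.625.
f(1) = 1, f(1.375) = 16/17, f(1.75) = 8/9, f(2.125) = 16/19, f(2.5) = 0.8, f(2.875) = 16/21, f(3.25) = 8/11, f(3.625) = 16/23.
Sum = Δx · [f(1) + f(1.375) + f(1.75) + ...].
Sum ≈ 2.496375.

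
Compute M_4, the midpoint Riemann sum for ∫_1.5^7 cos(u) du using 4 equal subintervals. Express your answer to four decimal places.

Δu = (7 − 1.5)/4 = 1.375.
Midpoints: 2.1875, 3.5625, 4.9375, 6.3125.
f(2.1875) ≈ -0.5783, f(3.5625) ≈ -0.9127, f(4.9375) ≈ 0.2232, f(6.3125) ≈ 0.9996.
Sum = Δu · [f(2.1875) + f(3.5625) + f(4.9375) + f(6.3125)].
Sum ≈ -0.3689.

-0.3689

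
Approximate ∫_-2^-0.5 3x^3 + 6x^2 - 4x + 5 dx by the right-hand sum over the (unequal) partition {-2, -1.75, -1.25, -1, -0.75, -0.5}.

Subinterval widths: 0.25, 0.5, 0.25, 0.25, 0.25.
Right endpoints: -1.75, -1.25, -1, -0.75, -0.5.
f(-1.75) = 14.296875, f(-1.25) = 13.515625, f(-1) = 12, f(-0.75) = 10.109375, f(-0.5) = 8.125.
Sum = Σ Δx_i · f(x_i).
Sum = 17.890625.

17.890625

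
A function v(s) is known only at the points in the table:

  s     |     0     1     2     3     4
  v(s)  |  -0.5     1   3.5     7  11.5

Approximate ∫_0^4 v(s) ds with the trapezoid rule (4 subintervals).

Δs = 1.
T_4 = (1/2)·[(-0.5) + 2·1 + 2·3.5 + 2·7 + 11.5] = 17.

17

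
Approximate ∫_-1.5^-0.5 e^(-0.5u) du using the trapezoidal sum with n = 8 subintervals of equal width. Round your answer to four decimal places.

Δu = (-0.5 − (-1.5))/8 = 0.125.
f(-1.5) ≈ 2.1170, f(-1.375) ≈ 1.9887, f(-1.25) ≈ 1.8682, f(-1.125) ≈ 1.7551, f(-1) ≈ 1.6487, f(-0.875) ≈ 1.5488, f(-0.75) ≈ 1.4550, f(-0.625) ≈ 1.3668, f(-0.5) ≈ 1.2840.
T_8 = (Δu/2)·[f(u_0) + 2f(u_1) + ... + 2f(u_{7}) + f(u_8)].
Sum ≈ 1.6665.

1.6665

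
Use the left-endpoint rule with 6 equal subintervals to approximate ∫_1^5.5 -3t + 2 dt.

Δt = (5.5 − 1)/6 = 0.75.
Left endpoints: 1, 1.75, 2.5, 3.25, 4, 4.75.
f(1) = -1, f(1.75) = -3.25, f(2.5) = -5.5, f(3.25) = -7.75, f(4) = -10, f(4.75) = -12.25.
Sum = Δt · [f(1) + f(1.75) + f(2.5) + ...].
Sum = -29.8125.

-29.8125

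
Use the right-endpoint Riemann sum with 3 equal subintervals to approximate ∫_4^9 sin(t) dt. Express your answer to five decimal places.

1.16903

Δt = (9 − 4)/3 = 5/3.
Right endpoints: 17/3, 22/3, 9.
f(17/3) ≈ -0.57820, f(22/3) ≈ 0.86750, f(9) ≈ 0.41212.
Sum = Δt · [f(17/3) + f(22/3) + f(9)].
Sum ≈ 1.16903.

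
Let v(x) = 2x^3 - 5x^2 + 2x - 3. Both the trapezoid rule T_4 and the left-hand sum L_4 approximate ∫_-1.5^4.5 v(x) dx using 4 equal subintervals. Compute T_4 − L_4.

83.25

T_4 = 54.
L_4 = -29.25.
T_4 − L_4 = 83.25.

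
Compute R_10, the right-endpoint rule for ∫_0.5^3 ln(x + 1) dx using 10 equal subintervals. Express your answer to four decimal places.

Δx = (3 − 0.5)/10 = 0.25.
Right endpoints: 0.75, 1, 1.25, 1.5, 1.75, 2, 2.25, 2.5, 2.75, 3.
f(0.75) ≈ 0.5596, f(1) ≈ 0.6931, f(1.25) ≈ 0.8109, f(1.5) ≈ 0.9163, f(1.75) ≈ 1.0116, f(2) ≈ 1.0986, f(2.25) ≈ 1.1787, f(2.5) ≈ 1.2528, f(2.75) ≈ 1.3218, f(3) ≈ 1.3863.
Sum = Δx · [f(0.75) + f(1) + f(1.25) + ...].
Sum ≈ 2.5574.

2.5574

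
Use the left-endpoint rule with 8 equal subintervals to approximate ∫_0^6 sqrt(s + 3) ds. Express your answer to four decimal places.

14.0547

Δs = (6 − 0)/8 = 0.75.
Left endpoints: 0, 0.75, 1.5, 2.25, 3, 3.75, 4.5, 5.25.
f(0) ≈ 1.7321, f(0.75) ≈ 1.9365, f(1.5) ≈ 2.1213, f(2.25) ≈ 2.2913, f(3) ≈ 2.4495, f(3.75) ≈ 2.5981, f(4.5) ≈ 2.7386, f(5.25) ≈ 2.8723.
Sum = Δs · [f(0) + f(0.75) + f(1.5) + ...].
Sum ≈ 14.0547.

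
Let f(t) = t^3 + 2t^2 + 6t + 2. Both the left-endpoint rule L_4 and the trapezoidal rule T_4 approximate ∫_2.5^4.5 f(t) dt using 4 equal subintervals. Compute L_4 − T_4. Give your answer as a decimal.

L_4 = 161.25.
T_4 = 190.125.
L_4 − T_4 = -28.875.

-28.875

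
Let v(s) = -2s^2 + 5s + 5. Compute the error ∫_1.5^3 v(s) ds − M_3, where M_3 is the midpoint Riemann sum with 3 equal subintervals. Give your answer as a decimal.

Exact integral: ∫_1.5^3 v(s) ds = 8.625.
M_3 = 8.6875.
Error = 8.625 − 8.6875 = -0.0625.

-0.0625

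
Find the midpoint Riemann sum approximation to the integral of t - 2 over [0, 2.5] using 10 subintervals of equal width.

-1.875

Δt = (2.5 − 0)/10 = 0.25.
Midpoints: 0.125, 0.375, 0.625, 0.875, 1.125, 1.375, 1.625, 1.875, 2.125, 2.375.
f(0.125) = -1.875, f(0.375) = -1.625, f(0.625) = -1.375, f(0.875) = -1.125, f(1.125) = -0.875, f(1.375) = -0.625, f(1.625) = -0.375, f(1.875) = -0.125, f(2.125) = 0.125, f(2.375) = 0.375.
Sum = Δt · [f(0.125) + f(0.375) + f(0.625) + ...].
Sum = -1.875.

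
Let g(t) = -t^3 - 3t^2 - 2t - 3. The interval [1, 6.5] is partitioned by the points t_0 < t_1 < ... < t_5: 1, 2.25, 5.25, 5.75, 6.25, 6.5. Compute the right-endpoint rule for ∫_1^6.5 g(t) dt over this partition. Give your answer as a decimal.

-1209.92578125

Subinterval widths: 1.25, 3, 0.5, 0.5, 0.25.
Right endpoints: 2.25, 5.25, 5.75, 6.25, 6.5.
g(2.25) = -34.078125, g(5.25) = -240.890625, g(5.75) = -303.796875, g(6.25) = -376.828125, g(6.5) = -417.375.
Sum = Σ Δt_i · g(t_i).
Sum = -1209.92578125.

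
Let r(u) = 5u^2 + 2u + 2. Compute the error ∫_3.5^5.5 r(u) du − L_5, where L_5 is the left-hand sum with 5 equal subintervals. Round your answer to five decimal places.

18.53333

Exact integral: ∫_3.5^5.5 r(u) du ≈ 227.8333333.
L_5 = 209.3.
Error ≈ 227.8333333 − 209.3 ≈ 18.53333.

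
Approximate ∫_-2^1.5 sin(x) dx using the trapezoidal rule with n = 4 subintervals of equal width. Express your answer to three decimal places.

Δx = (1.5 − (-2))/4 = 0.875.
f(-2) ≈ -0.909, f(-1.125) ≈ -0.902, f(-0.25) ≈ -0.247, f(0.625) ≈ 0.585, f(1.5) ≈ 0.997.
T_4 = (Δx/2)·[f(x_0) + 2f(x_1) + 2f(x_2) + 2f(x_3) + f(x_4)].
Sum ≈ -0.455.

-0.455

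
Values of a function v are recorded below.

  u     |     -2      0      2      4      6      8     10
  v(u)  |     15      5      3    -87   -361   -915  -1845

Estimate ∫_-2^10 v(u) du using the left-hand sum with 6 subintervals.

-2680

Δu = 2.
Sum = 2·[15 + 5 + 3 + (-87) + (-361) + (-915)] = -2680.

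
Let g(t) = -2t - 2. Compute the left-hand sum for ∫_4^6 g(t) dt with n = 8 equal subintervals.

Δt = (6 − 4)/8 = 0.25.
Left endpoints: 4, 4.25, 4.5, 4.75, 5, 5.25, 5.5, 5.75.
g(4) = -10, g(4.25) = -10.5, g(4.5) = -11, g(4.75) = -11.5, g(5) = -12, g(5.25) = -12.5, g(5.5) = -13, g(5.75) = -13.5.
Sum = Δt · [g(4) + g(4.25) + g(4.5) + ...].
Sum = -23.5.

-23.5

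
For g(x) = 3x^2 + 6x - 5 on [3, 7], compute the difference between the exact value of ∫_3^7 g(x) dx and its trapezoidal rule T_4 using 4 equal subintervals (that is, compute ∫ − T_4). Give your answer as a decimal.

Exact integral: ∫_3^7 g(x) dx = 416.
T_4 = 418.
Error = 416 − 418 = -2.

-2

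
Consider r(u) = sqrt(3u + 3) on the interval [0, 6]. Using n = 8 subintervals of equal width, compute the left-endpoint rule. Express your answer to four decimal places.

Δu = (6 − 0)/8 = 0.75.
Left endpoints: 0, 0.75, 1.5, 2.25, 3, 3.75, 4.5, 5.25.
r(0) ≈ 1.7321, r(0.75) ≈ 2.2913, r(1.5) ≈ 2.7386, r(2.25) ≈ 3.1225, r(3) ≈ 3.4641, r(3.75) ≈ 3.7749, r(4.5) ≈ 4.0620, r(5.25) ≈ 4.3301.
Sum = Δu · [r(0) + r(0.75) + r(1.5) + ...].
Sum ≈ 19.1367.

19.1367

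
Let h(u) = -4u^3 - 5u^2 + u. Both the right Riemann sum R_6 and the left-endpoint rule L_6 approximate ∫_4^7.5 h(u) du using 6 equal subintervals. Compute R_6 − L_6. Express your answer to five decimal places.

R_6 ≈ -3974.2824074.
L_6 ≈ -3023.8865741.
R_6 − L_6 ≈ -950.39583.

-950.39583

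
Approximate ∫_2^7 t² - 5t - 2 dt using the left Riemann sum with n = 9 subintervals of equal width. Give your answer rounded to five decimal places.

Δt = (7 − 2)/9 = 5/9.
Left endpoints: 2, 23/9, 28/9, 11/3, 38/9, 43/9, 16/3, 53/9, 58/9.
f(2) = -8, f(23/9) = -668/81, f(28/9) = -638/81, f(11/3) = -62/9, f(38/9) = -428/81, f(43/9) = -248/81, f(16/3) = -2/9, f(53/9) = 262/81, f(58/9) = 592/81.
Sum = Δt · [f(2) + f(23/9) + f(28/9) + ...].
Sum ≈ -16.13169.

-16.13169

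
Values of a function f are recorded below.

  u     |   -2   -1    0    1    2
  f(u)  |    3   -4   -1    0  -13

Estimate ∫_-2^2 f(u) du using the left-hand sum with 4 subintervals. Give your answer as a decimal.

-2

Δu = 1.
Sum = 1·[3 + (-4) + (-1) + 0] = -2.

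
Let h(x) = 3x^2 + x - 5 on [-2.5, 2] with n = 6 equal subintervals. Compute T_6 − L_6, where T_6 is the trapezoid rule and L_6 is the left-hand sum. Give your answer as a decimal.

-0.84375

T_6 = 1.265625.
L_6 = 2.109375.
T_6 − L_6 = -0.84375.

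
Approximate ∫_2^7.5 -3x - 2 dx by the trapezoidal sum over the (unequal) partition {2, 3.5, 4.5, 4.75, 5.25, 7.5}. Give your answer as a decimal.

-89.375

Subinterval widths: 1.5, 1, 0.25, 0.5, 2.25.
f(2) = -8, f(3.5) = -12.5, f(4.5) = -15.5, f(4.75) = -16.25, f(5.25) = -17.75, f(7.5) = -24.5.
On each subinterval the trapezoid contributes (Δx_i/2)·[f(x_{i-1}) + f(x_i)].
Sum = -89.375.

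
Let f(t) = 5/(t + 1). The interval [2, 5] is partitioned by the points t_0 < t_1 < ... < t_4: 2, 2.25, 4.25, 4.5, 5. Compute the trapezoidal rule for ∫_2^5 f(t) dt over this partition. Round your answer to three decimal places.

Subinterval widths: 0.25, 2, 0.25, 0.5.
f(2) = 5/3, f(2.25) = 20/13, f(4.25) = 20/21, f(4.5) = 10/11, f(5) = 5/6.
On each subinterval the trapezoid contributes (Δt_i/2)·[f(t_{i-1}) + f(t_i)].
Sum ≈ 3.560.

3.560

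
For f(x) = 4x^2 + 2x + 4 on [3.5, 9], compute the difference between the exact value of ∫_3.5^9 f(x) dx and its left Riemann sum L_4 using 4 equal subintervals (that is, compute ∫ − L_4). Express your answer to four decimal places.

Exact integral: ∫_3.5^9 f(x) dx ≈ 1005.583333.
L_4 = 815.890625.
Error ≈ 1005.583333 − 815.890625 ≈ 189.6927.

189.6927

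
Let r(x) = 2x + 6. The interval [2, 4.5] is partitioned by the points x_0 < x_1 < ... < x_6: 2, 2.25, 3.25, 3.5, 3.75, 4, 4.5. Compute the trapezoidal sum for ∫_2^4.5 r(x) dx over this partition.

31.25

Subinterval widths: 0.25, 1, 0.25, 0.25, 0.25, 0.5.
r(2) = 10, r(2.25) = 10.5, r(3.25) = 12.5, r(3.5) = 13, r(3.75) = 13.5, r(4) = 14, r(4.5) = 15.
On each subinterval the trapezoid contributes (Δx_i/2)·[r(x_{i-1}) + r(x_i)].
Sum = 31.25.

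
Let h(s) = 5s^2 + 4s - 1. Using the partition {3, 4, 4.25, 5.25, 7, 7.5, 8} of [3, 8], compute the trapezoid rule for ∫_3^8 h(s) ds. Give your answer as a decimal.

Subinterval widths: 1, 0.25, 1, 1.75, 0.5, 0.5.
h(3) = 56, h(4) = 95, h(4.25) = 106.3125, h(5.25) = 157.8125, h(7) = 272, h(7.5) = 310.25, h(8) = 351.
On each subinterval the trapezoid contributes (Δs_i/2)·[h(s_{i-1}) + h(s_i)].
Sum = 919.6875.

919.6875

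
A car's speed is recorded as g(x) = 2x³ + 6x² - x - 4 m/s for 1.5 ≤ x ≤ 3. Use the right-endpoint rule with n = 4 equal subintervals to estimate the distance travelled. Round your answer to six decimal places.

Δx = (3 − 1.5)/4 = 0.375.
Right endpoints: 1.875, 2.25, 2.625, 3.
g(1.875) = 28.40234375, g(2.25) = 46.90625, g(2.625) = 70.89453125, g(3) = 101.
Sum = Δx · [g(1.875) + g(2.25) + g(2.625) + g(3)].
Sum ≈ 92.701172.

92.701172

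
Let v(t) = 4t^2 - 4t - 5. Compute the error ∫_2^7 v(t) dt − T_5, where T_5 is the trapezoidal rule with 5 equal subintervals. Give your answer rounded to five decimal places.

-3.33333

Exact integral: ∫_2^7 v(t) dt ≈ 331.6666667.
T_5 = 335.
Error ≈ 331.6666667 − 335 ≈ -3.33333.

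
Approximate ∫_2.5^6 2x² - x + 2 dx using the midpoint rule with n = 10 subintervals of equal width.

125.636875

Δx = (6 − 2.5)/10 = 0.35.
Midpoints: 2.675, 3.025, 3.375, 3.725, 4.075, 4.425, 4.775, 5.125, 5.475, 5.825.
f(2.675) = 13.63625, f(3.025) = 17.27625, f(3.375) = 21.40625, f(3.725) = 26.02625, f(4.075) = 31.13625, f(4.425) = 36.73625, f(4.775) = 42.82625, f(5.125) = 49.40625, f(5.475) = 56.47625, f(5.825) = 64.03625.
Sum = Δx · [f(2.675) + f(3.025) + f(3.375) + ...].
Sum = 125.636875.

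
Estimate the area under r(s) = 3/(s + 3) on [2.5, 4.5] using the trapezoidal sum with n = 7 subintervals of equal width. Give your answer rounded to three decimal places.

0.931

Δs = (4.5 − 2.5)/7 = 2/7.
r(2.5) = 6/11, r(39/14) = 14/27, r(43/14) = 42/85, r(47/14) = 42/89, r(51/14) = 14/31, r(55/14) = 42/97, r(59/14) = 42/101, r(4.5) = 0.4.
T_7 = (Δs/2)·[r(s_0) + 2r(s_1) + ... + 2r(s_{6}) + r(s_7)].
Sum ≈ 0.931.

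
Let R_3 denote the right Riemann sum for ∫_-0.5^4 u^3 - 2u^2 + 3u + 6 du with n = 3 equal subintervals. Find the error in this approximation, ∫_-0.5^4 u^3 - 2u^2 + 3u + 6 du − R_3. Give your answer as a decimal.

-40.078125

Exact integral: ∫_-0.5^4 f(u) du = 71.859375.
R_3 = 111.9375.
Error = 71.859375 − 111.9375 = -40.078125.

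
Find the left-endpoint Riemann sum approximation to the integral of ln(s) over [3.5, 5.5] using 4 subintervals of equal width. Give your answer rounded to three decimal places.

2.876

Δs = (5.5 − 3.5)/4 = 0.5.
Left endpoints: 3.5, 4, 4.5, 5.
f(3.5) ≈ 1.253, f(4) ≈ 1.386, f(4.5) ≈ 1.504, f(5) ≈ 1.609.
Sum = Δs · [f(3.5) + f(4) + f(4.5) + f(5)].
Sum ≈ 2.876.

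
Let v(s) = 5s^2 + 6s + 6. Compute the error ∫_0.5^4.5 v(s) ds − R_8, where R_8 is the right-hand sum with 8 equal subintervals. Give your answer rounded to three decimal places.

-31.833

Exact integral: ∫_0.5^4.5 v(s) ds ≈ 235.66667.
R_8 = 267.5.
Error ≈ 235.66667 − 267.5 ≈ -31.833.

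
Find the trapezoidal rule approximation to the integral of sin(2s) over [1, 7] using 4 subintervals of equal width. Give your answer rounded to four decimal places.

Δs = (7 − 1)/4 = 1.5.
f(1) ≈ 0.9093, f(2.5) ≈ -0.9589, f(4) ≈ 0.9894, f(5.5) ≈ -1.0000, f(7) ≈ 0.9906.
T_4 = (Δs/2)·[f(s_0) + 2f(s_1) + 2f(s_2) + 2f(s_3) + f(s_4)].
Sum ≈ -0.0294.

-0.0294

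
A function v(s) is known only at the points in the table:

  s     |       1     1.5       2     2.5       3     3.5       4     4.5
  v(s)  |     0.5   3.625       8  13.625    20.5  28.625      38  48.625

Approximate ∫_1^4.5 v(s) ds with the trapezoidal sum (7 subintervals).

68.46875

Δs = 0.5.
T_7 = (0.5/2)·[0.5 + 2·3.625 + 2·8 + 2·13.625 + 2·20.5 + 2·28.625 + 2·38 + 48.625] = 68.46875.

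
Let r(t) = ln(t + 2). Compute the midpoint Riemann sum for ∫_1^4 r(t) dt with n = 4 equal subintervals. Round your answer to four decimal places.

Δt = (4 − 1)/4 = 0.75.
Midpoints: 1.375, 2.125, 2.875, 3.625.
r(1.375) ≈ 1.2164, r(2.125) ≈ 1.4171, r(2.875) ≈ 1.5841, r(3.625) ≈ 1.7272.
Sum = Δt · [r(1.375) + r(2.125) + r(2.875) + r(3.625)].
Sum ≈ 4.4586.

4.4586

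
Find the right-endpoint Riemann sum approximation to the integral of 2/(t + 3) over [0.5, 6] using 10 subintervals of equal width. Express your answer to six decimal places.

1.796375

Δt = (6 − 0.5)/10 = 0.55.
Right endpoints: 1.05, 1.6, 2.15, 2.7, 3.25, 3.8, 4.35, 4.9, 5.45, 6.
f(1.05) = 40/81, f(1.6) = 10/23, f(2.15) = 40/103, f(2.7) = 20/57, f(3.25) = 0.32, f(3.8) = 5/17, f(4.35) = 40/147, f(4.9) = 20/79, f(5.45) = 40/169, f(6) = 2/9.
Sum = Δt · [f(1.05) + f(1.6) + f(2.15) + ...].
Sum ≈ 1.796375.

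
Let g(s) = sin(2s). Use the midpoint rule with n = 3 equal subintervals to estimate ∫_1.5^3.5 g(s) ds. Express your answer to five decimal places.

Δs = (3.5 − 1.5)/3 = 2/3.
Midpoints: 11/6, 2.5, 19/6.
g(11/6) ≈ -0.50128, g(2.5) ≈ -0.95892, g(19/6) ≈ 0.05013.
Sum = Δs · [g(11/6) + g(2.5) + g(19/6)].
Sum ≈ -0.94005.

-0.94005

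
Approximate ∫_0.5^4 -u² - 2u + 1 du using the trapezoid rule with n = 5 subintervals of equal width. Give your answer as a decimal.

Δu = (4 − 0.5)/5 = 0.7.
f(0.5) = -0.25, f(1.2) = -2.84, f(1.9) = -6.41, f(2.6) = -10.96, f(3.3) = -16.49, f(4) = -23.
T_5 = (Δu/2)·[f(u_0) + 2f(u_1) + ... + 2f(u_{4}) + f(u_5)].
Sum = -33.8275.

-33.8275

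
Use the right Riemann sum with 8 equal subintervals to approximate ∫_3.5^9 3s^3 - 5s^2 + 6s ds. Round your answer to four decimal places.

4493.8625

Δs = (9 − 3.5)/8 = 0.6875.
Right endpoints: 4.1875, 4.875, 5.5625, 6.25, 6.9375, 7.625, 8.3125, 9.
f(4.1875) = 646081/4096, f(4.875) = 132093/512, f(5.5625) = 1617931/4096, f(6.25) = 574.609375, f(6.9375) = 3287709/4096, f(7.625) = 555527/512, f(8.3125) = 5847079/4096, f(9) = 1836.
Sum = Δs · [f(4.1875) + f(4.875) + f(5.5625) + ...].
Sum ≈ 4493.8625.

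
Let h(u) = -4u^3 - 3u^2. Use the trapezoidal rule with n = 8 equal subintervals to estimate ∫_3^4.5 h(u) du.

-393.609375

Δu = (4.5 − 3)/8 = 0.1875.
h(3) = -135, h(3.1875) = -163863/1024, h(3.375) = -187.9453125, h(3.5625) = -224181/1024, h(3.75) = -253.125, h(3.9375) = -297675/1024, h(4.125) = -331.8046875, h(4.3125) = -385641/1024, h(4.5) = -425.25.
T_8 = (Δu/2)·[h(u_0) + 2h(u_1) + ... + 2h(u_{7}) + h(u_8)].
Sum = -393.609375.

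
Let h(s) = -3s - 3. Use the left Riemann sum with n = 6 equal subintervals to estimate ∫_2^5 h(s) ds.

-38.25

Δs = (5 − 2)/6 = 0.5.
Left endpoints: 2, 2.5, 3, 3.5, 4, 4.5.
h(2) = -9, h(2.5) = -10.5, h(3) = -12, h(3.5) = -13.5, h(4) = -15, h(4.5) = -16.5.
Sum = Δs · [h(2) + h(2.5) + h(3) + ...].
Sum = -38.25.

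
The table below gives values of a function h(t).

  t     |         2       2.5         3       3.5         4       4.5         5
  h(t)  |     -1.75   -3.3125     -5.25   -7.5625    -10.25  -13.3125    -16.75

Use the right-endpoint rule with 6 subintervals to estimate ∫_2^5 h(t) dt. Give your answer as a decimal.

-28.21875

Δt = 0.5.
Sum = 0.5·[(-3.3125) + (-5.25) + (-7.5625) + (-10.25) + (-13.3125) + (-16.75)] = -28.21875.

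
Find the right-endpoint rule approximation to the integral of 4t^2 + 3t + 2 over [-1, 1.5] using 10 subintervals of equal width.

14.375

Δt = (1.5 − (-1))/10 = 0.25.
Right endpoints: -0.75, -0.5, -0.25, 0, 0.25, 0.5, 0.75, 1, 1.25, 1.5.
f(-0.75) = 2, f(-0.5) = 1.5, f(-0.25) = 1.5, f(0) = 2, f(0.25) = 3, f(0.5) = 4.5, f(0.75) = 6.5, f(1) = 9, f(1.25) = 12, f(1.5) = 15.5.
Sum = Δt · [f(-0.75) + f(-0.5) + f(-0.25) + ...].
Sum = 14.375.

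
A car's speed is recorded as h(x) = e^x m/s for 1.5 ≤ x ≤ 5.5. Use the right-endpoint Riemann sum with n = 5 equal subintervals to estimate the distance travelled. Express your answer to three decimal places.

348.971

Δx = (5.5 − 1.5)/5 = 0.8.
Right endpoints: 2.3, 3.1, 3.9, 4.7, 5.5.
h(2.3) ≈ 9.974, h(3.1) ≈ 22.198, h(3.9) ≈ 49.402, h(4.7) ≈ 109.947, h(5.5) ≈ 244.692.
Sum = Δx · [h(2.3) + h(3.1) + h(3.9) + h(4.7) + h(5.5)].
Sum ≈ 348.971.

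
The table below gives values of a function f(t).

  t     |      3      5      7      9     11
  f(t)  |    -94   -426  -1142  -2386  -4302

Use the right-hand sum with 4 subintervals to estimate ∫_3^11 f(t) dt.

Δt = 2.
Sum = 2·[(-426) + (-1142) + (-2386) + (-4302)] = -16512.

-16512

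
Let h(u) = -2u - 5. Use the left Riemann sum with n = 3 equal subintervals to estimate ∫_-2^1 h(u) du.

Δu = (1 − (-2))/3 = 1.
Left endpoints: -2, -1, 0.
h(-2) = -1, h(-1) = -3, h(0) = -5.
Sum = Δu · [h(-2) + h(-1) + h(0)].
Sum = -9.

-9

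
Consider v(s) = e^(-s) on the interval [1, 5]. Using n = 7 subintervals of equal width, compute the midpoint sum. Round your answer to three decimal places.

0.356

Δs = (5 − 1)/7 = 4/7.
Midpoints: 9/7, 13/7, 17/7, 3, 25/7, 29/7, 33/7.
v(9/7) ≈ 0.276, v(13/7) ≈ 0.156, v(17/7) ≈ 0.088, v(3) ≈ 0.050, v(25/7) ≈ 0.028, v(29/7) ≈ 0.016, v(33/7) ≈ 0.009.
Sum = Δs · [v(9/7) + v(13/7) + v(17/7) + ...].
Sum ≈ 0.356.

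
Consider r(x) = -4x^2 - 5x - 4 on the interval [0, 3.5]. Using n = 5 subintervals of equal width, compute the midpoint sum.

-101.22

Δx = (3.5 − 0)/5 = 0.7.
Midpoints: 0.35, 1.05, 1.75, 2.45, 3.15.
r(0.35) = -6.24, r(1.05) = -13.66, r(1.75) = -25, r(2.45) = -40.26, r(3.15) = -59.44.
Sum = Δx · [r(0.35) + r(1.05) + r(1.75) + r(2.45) + r(3.15)].
Sum = -101.22.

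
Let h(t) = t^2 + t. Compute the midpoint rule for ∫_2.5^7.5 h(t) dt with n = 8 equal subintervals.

Δt = (7.5 − 2.5)/8 = 0.625.
Midpoints: 2.8125, 3.4375, 4.0625, 4.6875, 5.3125, 5.9375, 6.5625, 7.1875.
h(2.8125) = 10.72265625, h(3.4375) = 15.25390625, h(4.0625) = 20.56640625, h(4.6875) = 26.66015625, h(5.3125) = 33.53515625, h(5.9375) = 41.19140625, h(6.5625) = 49.62890625, h(7.1875) = 58.84765625.
Sum = Δt · [h(2.8125) + h(3.4375) + h(4.0625) + ...].
Sum = 160.25390625.

160.25390625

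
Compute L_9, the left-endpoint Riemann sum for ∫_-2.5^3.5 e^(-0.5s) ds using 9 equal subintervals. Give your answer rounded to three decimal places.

7.800

Δs = (3.5 − (-2.5))/9 = 2/3.
Left endpoints: -2.5, -11/6, -7/6, -0.5, 1/6, 5/6, 1.5, 13/6, 17/6.
f(-2.5) ≈ 3.490, f(-11/6) ≈ 2.501, f(-7/6) ≈ 1.792, f(-0.5) ≈ 1.284, f(1/6) ≈ 0.920, f(5/6) ≈ 0.659, f(1.5) ≈ 0.472, f(13/6) ≈ 0.338, f(17/6) ≈ 0.243.
Sum = Δs · [f(-2.5) + f(-11/6) + f(-7/6) + ...].
Sum ≈ 7.800.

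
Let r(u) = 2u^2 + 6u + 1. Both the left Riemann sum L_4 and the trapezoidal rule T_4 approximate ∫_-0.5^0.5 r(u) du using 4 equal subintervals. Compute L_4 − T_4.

-0.75

L_4 = 0.4375.
T_4 = 1.1875.
L_4 − T_4 = -0.75.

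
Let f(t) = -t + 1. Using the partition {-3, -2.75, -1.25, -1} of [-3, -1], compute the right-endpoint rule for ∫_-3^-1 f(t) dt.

Subinterval widths: 0.25, 1.5, 0.25.
Right endpoints: -2.75, -1.25, -1.
f(-2.75) = 3.75, f(-1.25) = 2.25, f(-1) = 2.
Sum = Σ Δt_i · f(t_i).
Sum = 4.8125.

4.8125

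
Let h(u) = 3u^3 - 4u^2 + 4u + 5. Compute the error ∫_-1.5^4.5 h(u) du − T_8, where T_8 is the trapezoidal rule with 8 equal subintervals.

-5.34375

Exact integral: ∫_-1.5^4.5 h(u) du = 243.75.
T_8 = 249.09375.
Error = 243.75 − 249.09375 = -5.34375.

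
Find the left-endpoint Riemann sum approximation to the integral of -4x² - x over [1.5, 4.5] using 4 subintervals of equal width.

-99

Δx = (4.5 − 1.5)/4 = 0.75.
Left endpoints: 1.5, 2.25, 3, 3.75.
f(1.5) = -10.5, f(2.25) = -22.5, f(3) = -39, f(3.75) = -60.
Sum = Δx · [f(1.5) + f(2.25) + f(3) + f(3.75)].
Sum = -99.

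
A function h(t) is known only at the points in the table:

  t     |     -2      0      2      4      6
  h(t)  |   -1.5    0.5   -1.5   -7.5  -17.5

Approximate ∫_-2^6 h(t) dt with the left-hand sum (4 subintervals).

-20

Δt = 2.
Sum = 2·[(-1.5) + 0.5 + (-1.5) + (-7.5)] = -20.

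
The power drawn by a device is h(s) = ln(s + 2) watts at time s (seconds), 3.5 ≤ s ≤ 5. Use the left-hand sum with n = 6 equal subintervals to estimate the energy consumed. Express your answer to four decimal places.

2.7149

Δs = (5 − 3.5)/6 = 0.25.
Left endpoints: 3.5, 3.75, 4, 4.25, 4.5, 4.75.
h(3.5) ≈ 1.7047, h(3.75) ≈ 1.7492, h(4) ≈ 1.7918, h(4.25) ≈ 1.8326, h(4.5) ≈ 1.8718, h(4.75) ≈ 1.9095.
Sum = Δs · [h(3.5) + h(3.75) + h(4) + ...].
Sum ≈ 2.7149.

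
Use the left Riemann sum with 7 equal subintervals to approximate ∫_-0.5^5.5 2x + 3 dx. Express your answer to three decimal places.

Δx = (5.5 − (-0.5))/7 = 6/7.
Left endpoints: -0.5, 5/14, 17/14, 29/14, 41/14, 53/14, 65/14.
f(-0.5) = 2, f(5/14) = 26/7, f(17/14) = 38/7, f(29/14) = 50/7, f(41/14) = 62/7, f(53/14) = 74/7, f(65/14) = 86/7.
Sum = Δx · [f(-0.5) + f(5/14) + f(17/14) + ...].
Sum ≈ 42.857.

42.857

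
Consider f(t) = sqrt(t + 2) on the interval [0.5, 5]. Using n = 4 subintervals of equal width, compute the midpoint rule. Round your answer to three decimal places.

Δt = (5 − 0.5)/4 = 1.125.
Midpoints: 1.0625, 2.1875, 3.3125, 4.4375.
f(1.0625) ≈ 1.750, f(2.1875) ≈ 2.046, f(3.3125) ≈ 2.305, f(4.4375) ≈ 2.537.
Sum = Δt · [f(1.0625) + f(2.1875) + f(3.3125) + f(4.4375)].
Sum ≈ 9.718.

9.718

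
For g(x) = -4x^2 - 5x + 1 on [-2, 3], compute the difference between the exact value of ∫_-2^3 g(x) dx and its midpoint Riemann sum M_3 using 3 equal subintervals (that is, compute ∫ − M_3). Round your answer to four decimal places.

-4.6296

Exact integral: ∫_-2^3 g(x) dx ≈ -54.166667.
M_3 ≈ -49.537037.
Error ≈ -54.166667 − (-49.537037) ≈ -4.6296.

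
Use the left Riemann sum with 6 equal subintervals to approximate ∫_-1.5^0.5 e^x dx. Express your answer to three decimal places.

1.201

Δx = (0.5 − (-1.5))/6 = 1/3.
Left endpoints: -1.5, -7/6, -5/6, -0.5, -1/6, 1/6.
f(-1.5) ≈ 0.223, f(-7/6) ≈ 0.311, f(-5/6) ≈ 0.435, f(-0.5) ≈ 0.607, f(-1/6) ≈ 0.846, f(1/6) ≈ 1.181.
Sum = Δx · [f(-1.5) + f(-7/6) + f(-5/6) + ...].
Sum ≈ 1.201.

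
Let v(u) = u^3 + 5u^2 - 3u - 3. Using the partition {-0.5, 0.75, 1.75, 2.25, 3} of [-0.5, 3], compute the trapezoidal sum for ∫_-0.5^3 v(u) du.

46.16015625

Subinterval widths: 1.25, 1, 0.5, 0.75.
v(-0.5) = -0.375, v(0.75) = -2.015625, v(1.75) = 12.421875, v(2.25) = 26.953125, v(3) = 60.
On each subinterval the trapezoid contributes (Δu_i/2)·[v(u_{i-1}) + v(u_i)].
Sum = 46.16015625.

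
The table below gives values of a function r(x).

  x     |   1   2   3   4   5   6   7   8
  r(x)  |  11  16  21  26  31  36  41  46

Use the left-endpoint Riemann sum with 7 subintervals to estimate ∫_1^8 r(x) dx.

Δx = 1.
Sum = 1·[11 + 16 + 21 + 26 + 31 + 36 + 41] = 182.

182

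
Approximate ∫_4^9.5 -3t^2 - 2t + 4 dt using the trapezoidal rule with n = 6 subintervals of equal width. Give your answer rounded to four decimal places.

Δt = (9.5 − 4)/6 = 11/12.
f(4) = -52, f(59/12) = -3761/48, f(35/6) = -109.75, f(6.75) = -146.1875, f(23/3) = -563/3, f(103/12) = -234.1875, f(9.5) = -285.75.
T_6 = (Δt/2)·[f(t_0) + 2f(t_1) + ... + 2f(t_{5}) + f(t_6)].
Sum ≈ -847.9358.

-847.9358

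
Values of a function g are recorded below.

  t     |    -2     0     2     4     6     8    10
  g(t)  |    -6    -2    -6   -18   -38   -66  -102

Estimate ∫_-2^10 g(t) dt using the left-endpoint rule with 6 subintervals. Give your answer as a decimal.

Δt = 2.
Sum = 2·[(-6) + (-2) + (-6) + (-18) + (-38) + (-66)] = -272.

-272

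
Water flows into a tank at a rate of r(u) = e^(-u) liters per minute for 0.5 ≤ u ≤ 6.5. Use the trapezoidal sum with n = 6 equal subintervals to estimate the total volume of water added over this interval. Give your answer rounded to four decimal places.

Δu = (6.5 − 0.5)/6 = 1.
r(0.5) ≈ 0.6065, r(1.5) ≈ 0.2231, r(2.5) ≈ 0.0821, r(3.5) ≈ 0.0302, r(4.5) ≈ 0.0111, r(5.5) ≈ 0.0041, r(6.5) ≈ 0.0015.
T_6 = (Δu/2)·[r(u_0) + 2r(u_1) + ... + 2r(u_{5}) + r(u_6)].
Sum ≈ 0.6546.

0.6546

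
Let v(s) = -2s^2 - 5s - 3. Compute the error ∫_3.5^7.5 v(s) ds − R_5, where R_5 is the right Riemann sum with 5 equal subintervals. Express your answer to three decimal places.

Exact integral: ∫_3.5^7.5 v(s) ds ≈ -374.66667.
R_5 = -418.72.
Error ≈ -374.66667 − (-418.72) ≈ 44.053.

44.053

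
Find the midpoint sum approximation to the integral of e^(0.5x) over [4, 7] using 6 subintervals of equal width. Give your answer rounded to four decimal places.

Δx = (7 − 4)/6 = 0.5.
Midpoints: 4.25, 4.75, 5.25, 5.75, 6.25, 6.75.
f(4.25) ≈ 8.3729, f(4.75) ≈ 10.7510, f(5.25) ≈ 13.8046, f(5.75) ≈ 17.7254, f(6.25) ≈ 22.7599, f(6.75) ≈ 29.2243.
Sum = Δx · [f(4.25) + f(4.75) + f(5.25) + ...].
Sum ≈ 51.3190.

51.3190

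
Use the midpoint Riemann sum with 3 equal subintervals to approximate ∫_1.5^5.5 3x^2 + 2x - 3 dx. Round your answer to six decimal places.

Δx = (5.5 − 1.5)/3 = 4/3.
Midpoints: 13/6, 3.5, 29/6.
f(13/6) = 185/12, f(3.5) = 40.75, f(29/6) = 76.75.
Sum = Δx · [f(13/6) + f(3.5) + f(29/6)].
Sum ≈ 177.222222.

177.222222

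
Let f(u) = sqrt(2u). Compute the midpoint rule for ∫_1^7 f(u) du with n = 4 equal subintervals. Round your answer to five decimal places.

Δu = (7 − 1)/4 = 1.5.
Midpoints: 1.75, 3.25, 4.75, 6.25.
f(1.75) ≈ 1.87083, f(3.25) ≈ 2.54951, f(4.75) ≈ 3.08221, f(6.25) ≈ 3.53553.
Sum = Δu · [f(1.75) + f(3.25) + f(4.75) + f(6.25)].
Sum ≈ 16.55712.

16.55712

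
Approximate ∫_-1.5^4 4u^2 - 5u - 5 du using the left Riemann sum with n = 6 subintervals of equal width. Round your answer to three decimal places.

Δu = (4 − (-1.5))/6 = 11/12.
Left endpoints: -1.5, -7/12, 1/3, 1.25, 13/6, 37/12.
f(-1.5) = 11.5, f(-7/12) = -13/18, f(1/3) = -56/9, f(1.25) = -5, f(13/6) = 53/18, f(37/12) = 317/18.
Sum = Δu · [f(-1.5) + f(-7/12) + f(1/3) + ...].
Sum ≈ 18.435.

18.435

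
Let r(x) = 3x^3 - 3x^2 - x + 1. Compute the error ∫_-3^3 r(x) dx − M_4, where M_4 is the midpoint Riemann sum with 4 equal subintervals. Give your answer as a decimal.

-3.375

Exact integral: ∫_-3^3 r(x) dx = -48.
M_4 = -44.625.
Error = -48 − (-44.625) = -3.375.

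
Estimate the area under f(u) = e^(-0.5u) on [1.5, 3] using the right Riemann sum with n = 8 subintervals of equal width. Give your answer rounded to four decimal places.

0.4755

Δu = (3 − 1.5)/8 = 0.1875.
Right endpoints: 1.6875, 1.875, 2.0625, 2.25, 2.4375, 2.625, 2.8125, 3.
f(1.6875) ≈ 0.4301, f(1.875) ≈ 0.3916, f(2.0625) ≈ 0.3566, f(2.25) ≈ 0.3247, f(2.4375) ≈ 0.2956, f(2.625) ≈ 0.2691, f(2.8125) ≈ 0.2451, f(3) ≈ 0.2231.
Sum = Δu · [f(1.6875) + f(1.875) + f(2.0625) + ...].
Sum ≈ 0.4755.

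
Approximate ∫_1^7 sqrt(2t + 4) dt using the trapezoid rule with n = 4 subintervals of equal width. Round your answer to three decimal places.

Δt = (7 − 1)/4 = 1.5.
f(1) ≈ 2.449, f(2.5) ≈ 3.000, f(4) ≈ 3.464, f(5.5) ≈ 3.873, f(7) ≈ 4.243.
T_4 = (Δt/2)·[f(t_0) + 2f(t_1) + 2f(t_2) + 2f(t_3) + f(t_4)].
Sum ≈ 20.525.

20.525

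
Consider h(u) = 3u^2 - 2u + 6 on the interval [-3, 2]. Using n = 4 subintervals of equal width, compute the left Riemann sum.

Δu = (2 − (-3))/4 = 1.25.
Left endpoints: -3, -1.75, -0.5, 0.75.
h(-3) = 39, h(-1.75) = 18.6875, h(-0.5) = 7.75, h(0.75) = 6.1875.
Sum = Δu · [h(-3) + h(-1.75) + h(-0.5) + h(0.75)].
Sum = 89.53125.

89.53125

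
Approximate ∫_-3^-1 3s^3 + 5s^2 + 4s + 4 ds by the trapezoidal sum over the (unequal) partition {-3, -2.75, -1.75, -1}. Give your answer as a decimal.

Subinterval widths: 0.25, 1, 0.75.
f(-3) = -44, f(-2.75) = -31.578125, f(-1.75) = -3.765625, f(-1) = 2.
On each subinterval the trapezoid contributes (Δs_i/2)·[f(s_{i-1}) + f(s_i)].
Sum = -27.78125.

-27.78125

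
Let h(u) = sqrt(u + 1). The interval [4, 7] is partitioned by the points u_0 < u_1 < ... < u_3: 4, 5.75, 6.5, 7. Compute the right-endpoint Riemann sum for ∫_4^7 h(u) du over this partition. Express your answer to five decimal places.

8.01481

Subinterval widths: 1.75, 0.75, 0.5.
Right endpoints: 5.75, 6.5, 7.
h(5.75) ≈ 2.59808, h(6.5) ≈ 2.73861, h(7) ≈ 2.82843.
Sum = Σ Δu_i · h(u_i).
Sum ≈ 8.01481.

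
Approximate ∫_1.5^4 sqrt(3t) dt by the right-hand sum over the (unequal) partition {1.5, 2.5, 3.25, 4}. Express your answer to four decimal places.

7.6786

Subinterval widths: 1, 0.75, 0.75.
Right endpoints: 2.5, 3.25, 4.
f(2.5) ≈ 2.7386, f(3.25) ≈ 3.1225, f(4) ≈ 3.4641.
Sum = Σ Δt_i · f(t_i).
Sum ≈ 7.6786.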